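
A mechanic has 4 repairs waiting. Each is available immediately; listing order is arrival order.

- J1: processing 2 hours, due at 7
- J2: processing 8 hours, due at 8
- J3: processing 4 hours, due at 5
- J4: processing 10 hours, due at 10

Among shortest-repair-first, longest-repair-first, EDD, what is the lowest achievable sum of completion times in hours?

46

SPT (increasing processing time): J1 J3 J2 J4.
J1: 0→2
J3: 2→6
J2: 6→14
J4: 14→24
Sum = 2+6+14+24 = 46.
LPT (decreasing processing time): J4 J2 J3 J1.
J4: 0→10
J2: 10→18
J3: 18→22
J1: 22→24
Sum = 10+18+22+24 = 74.
EDD (increasing due date): J3 J1 J2 J4.
J3: 0→4
J1: 4→6
J2: 6→14
J4: 14→24
Sum = 4+6+14+24 = 48.
SPT 46, LPT 74, EDD 48 → minimum 46.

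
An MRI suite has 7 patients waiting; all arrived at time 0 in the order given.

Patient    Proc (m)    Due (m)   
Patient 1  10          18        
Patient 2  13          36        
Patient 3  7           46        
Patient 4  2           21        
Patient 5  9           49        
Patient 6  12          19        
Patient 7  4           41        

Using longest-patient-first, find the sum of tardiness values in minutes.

LPT (decreasing processing time): Patient 2 Patient 6 Patient 1 Patient 5 Patient 3 Patient 7 Patient 4.
Patient 2: 0→13, due 36, tardiness 0
Patient 6: 13→25, due 19, tardiness 6
Patient 1: 25→35, due 18, tardiness 17
Patient 5: 35→44, due 49, tardiness 0
Patient 3: 44→51, due 46, tardiness 5
Patient 7: 51→55, due 41, tardiness 14
Patient 4: 55→57, due 21, tardiness 36
Sum = 0+6+17+0+5+14+36 = 78.

78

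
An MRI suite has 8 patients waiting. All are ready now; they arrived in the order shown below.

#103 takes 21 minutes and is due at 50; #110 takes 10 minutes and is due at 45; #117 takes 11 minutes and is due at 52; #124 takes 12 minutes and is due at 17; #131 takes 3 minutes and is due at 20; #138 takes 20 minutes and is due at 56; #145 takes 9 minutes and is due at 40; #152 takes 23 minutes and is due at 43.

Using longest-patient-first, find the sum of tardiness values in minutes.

LPT (decreasing processing time): #152 #103 #138 #124 #117 #110 #145 #131.
#152: 0→23, due 43, tardiness 0
#103: 23→44, due 50, tardiness 0
#138: 44→64, due 56, tardiness 8
#124: 64→76, due 17, tardiness 59
#117: 76→87, due 52, tardiness 35
#110: 87→97, due 45, tardiness 52
#145: 97→106, due 40, tardiness 66
#131: 106→109, due 20, tardiness 89
Sum = 0+0+8+59+35+52+66+89 = 309.

309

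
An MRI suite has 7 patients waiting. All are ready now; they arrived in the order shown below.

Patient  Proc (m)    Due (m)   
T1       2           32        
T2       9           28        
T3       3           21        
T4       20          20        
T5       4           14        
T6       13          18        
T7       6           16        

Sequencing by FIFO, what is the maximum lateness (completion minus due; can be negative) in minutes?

41

FIFO (arrival order): T1 T2 T3 T4 T5 T6 T7.
T1: 0→2, due 32, lateness -30
T2: 2→11, due 28, lateness -17
T3: 11→14, due 21, lateness -7
T4: 14→34, due 20, lateness 14
T5: 34→38, due 14, lateness 24
T6: 38→51, due 18, lateness 33
T7: 51→57, due 16, lateness 41
Maximum = 41.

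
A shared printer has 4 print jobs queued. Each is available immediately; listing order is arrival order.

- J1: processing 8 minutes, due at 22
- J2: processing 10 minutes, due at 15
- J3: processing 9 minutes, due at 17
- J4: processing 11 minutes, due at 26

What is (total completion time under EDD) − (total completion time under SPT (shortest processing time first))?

EDD (increasing due date): J2 J3 J1 J4.
J2: 0→10
J3: 10→19
J1: 19→27
J4: 27→38
Sum = 10+19+27+38 = 94.
SPT (increasing processing time): J1 J3 J2 J4.
J1: 0→8
J3: 8→17
J2: 17→27
J4: 27→38
Sum = 8+17+27+38 = 90.
Difference = 94 − 90 = 4.

4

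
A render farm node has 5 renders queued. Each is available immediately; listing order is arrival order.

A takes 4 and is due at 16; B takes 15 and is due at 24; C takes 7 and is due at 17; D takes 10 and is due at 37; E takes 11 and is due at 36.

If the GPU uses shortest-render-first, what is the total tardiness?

23

SPT (increasing processing time): A C D E B.
A: 0→4, due 16, tardiness 0
C: 4→11, due 17, tardiness 0
D: 11→21, due 37, tardiness 0
E: 21→32, due 36, tardiness 0
B: 32→47, due 24, tardiness 23
Sum = 0+0+0+0+23 = 23.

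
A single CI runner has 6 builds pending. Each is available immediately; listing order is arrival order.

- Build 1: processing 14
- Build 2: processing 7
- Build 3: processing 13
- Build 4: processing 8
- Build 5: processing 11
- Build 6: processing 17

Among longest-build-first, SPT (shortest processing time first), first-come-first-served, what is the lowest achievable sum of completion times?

LPT (decreasing processing time): Build 6 Build 1 Build 3 Build 5 Build 4 Build 2.
Build 6: 0→17
Build 1: 17→31
Build 3: 31→44
Build 5: 44→55
Build 4: 55→63
Build 2: 63→70
Sum = 17+31+44+55+63+70 = 280.
SPT (increasing processing time): Build 2 Build 4 Build 5 Build 3 Build 1 Build 6.
Build 2: 0→7
Build 4: 7→15
Build 5: 15→26
Build 3: 26→39
Build 1: 39→53
Build 6: 53→70
Sum = 7+15+26+39+53+70 = 210.
FIFO (arrival order): Build 1 Build 2 Build 3 Build 4 Build 5 Build 6.
Build 1: 0→14
Build 2: 14→21
Build 3: 21→34
Build 4: 34→42
Build 5: 42→53
Build 6: 53→70
Sum = 14+21+34+42+53+70 = 234.
LPT 280, SPT 210, FIFO 234 → minimum 210.

210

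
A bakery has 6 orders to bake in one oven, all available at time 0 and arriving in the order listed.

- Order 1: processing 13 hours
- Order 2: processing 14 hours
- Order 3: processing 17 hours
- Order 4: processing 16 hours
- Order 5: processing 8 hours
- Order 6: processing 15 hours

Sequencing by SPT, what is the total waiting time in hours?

SPT (increasing processing time): Order 5 Order 1 Order 2 Order 6 Order 4 Order 3.
Order 5: waits 0, runs 0→8
Order 1: waits 8, runs 8→21
Order 2: waits 21, runs 21→35
Order 6: waits 35, runs 35→50
Order 4: waits 50, runs 50→66
Order 3: waits 66, runs 66→83
Sum = 0+8+21+35+50+66 = 180.

180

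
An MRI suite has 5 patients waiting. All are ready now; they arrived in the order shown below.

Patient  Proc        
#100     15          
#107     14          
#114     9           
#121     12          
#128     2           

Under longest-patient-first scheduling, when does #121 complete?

41

LPT (decreasing processing time): #100 #107 #121 #114 #128.
#100: 0→15
#107: 15→29
#121: 29→41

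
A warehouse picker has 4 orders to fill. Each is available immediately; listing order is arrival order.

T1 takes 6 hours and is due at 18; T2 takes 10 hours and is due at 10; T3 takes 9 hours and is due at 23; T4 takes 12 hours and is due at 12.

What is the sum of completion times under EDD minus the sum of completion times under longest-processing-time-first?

EDD (increasing due date): T2 T4 T1 T3.
T2: 0→10
T4: 10→22
T1: 22→28
T3: 28→37
Sum = 10+22+28+37 = 97.
LPT (decreasing processing time): T4 T2 T3 T1.
T4: 0→12
T2: 12→22
T3: 22→31
T1: 31→37
Sum = 12+22+31+37 = 102.
Difference = 97 − 102 = -5.

-5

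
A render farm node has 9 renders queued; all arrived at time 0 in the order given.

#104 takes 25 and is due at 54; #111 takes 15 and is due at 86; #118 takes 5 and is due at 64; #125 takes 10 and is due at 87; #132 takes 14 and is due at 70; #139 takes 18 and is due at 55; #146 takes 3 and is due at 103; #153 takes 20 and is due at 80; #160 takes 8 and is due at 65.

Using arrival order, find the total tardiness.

FIFO (arrival order): #104 #111 #118 #125 #132 #139 #146 #153 #160.
#104: 0→25, due 54, tardiness 0
#111: 25→40, due 86, tardiness 0
#118: 40→45, due 64, tardiness 0
#125: 45→55, due 87, tardiness 0
#132: 55→69, due 70, tardiness 0
#139: 69→87, due 55, tardiness 32
#146: 87→90, due 103, tardiness 0
#153: 90→110, due 80, tardiness 30
#160: 110→118, due 65, tardiness 53
Sum = 0+0+0+0+0+32+0+30+53 = 115.

115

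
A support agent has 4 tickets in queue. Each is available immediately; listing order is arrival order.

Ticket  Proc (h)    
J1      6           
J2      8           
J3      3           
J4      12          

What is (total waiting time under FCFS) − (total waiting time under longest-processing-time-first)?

-21

FIFO (arrival order): J1 J2 J3 J4.
J1: waits 0, runs 0→6
J2: waits 6, runs 6→14
J3: waits 14, runs 14→17
J4: waits 17, runs 17→29
Sum = 0+6+14+17 = 37.
LPT (decreasing processing time): J4 J2 J1 J3.
J4: waits 0, runs 0→12
J2: waits 12, runs 12→20
J1: waits 20, runs 20→26
J3: waits 26, runs 26→29
Sum = 0+12+20+26 = 58.
Difference = 37 − 58 = -21.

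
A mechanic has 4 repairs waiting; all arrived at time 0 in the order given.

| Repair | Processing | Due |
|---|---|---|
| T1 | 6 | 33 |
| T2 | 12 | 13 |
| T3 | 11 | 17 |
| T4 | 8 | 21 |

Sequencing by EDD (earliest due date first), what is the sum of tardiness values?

20

EDD (increasing due date): T2 T3 T4 T1.
T2: 0→12, due 13, tardiness 0
T3: 12→23, due 17, tardiness 6
T4: 23→31, due 21, tardiness 10
T1: 31→37, due 33, tardiness 4
Sum = 0+6+10+4 = 20.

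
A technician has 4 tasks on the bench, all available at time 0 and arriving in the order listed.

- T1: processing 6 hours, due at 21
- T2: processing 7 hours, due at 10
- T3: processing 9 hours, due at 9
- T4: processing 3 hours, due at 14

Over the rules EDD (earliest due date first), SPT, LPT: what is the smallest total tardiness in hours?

15

EDD (increasing due date): T3 T2 T4 T1.
T3: 0→9, due 9, tardiness 0
T2: 9→16, due 10, tardiness 6
T4: 16→19, due 14, tardiness 5
T1: 19→25, due 21, tardiness 4
Sum = 0+6+5+4 = 15.
SPT (increasing processing time): T4 T1 T2 T3.
T4: 0→3, due 14, tardiness 0
T1: 3→9, due 21, tardiness 0
T2: 9→16, due 10, tardiness 6
T3: 16→25, due 9, tardiness 16
Sum = 0+0+6+16 = 22.
LPT (decreasing processing time): T3 T2 T1 T4.
T3: 0→9, due 9, tardiness 0
T2: 9→16, due 10, tardiness 6
T1: 16→22, due 21, tardiness 1
T4: 22→25, due 14, tardiness 11
Sum = 0+6+1+11 = 18.
EDD 15, SPT 22, LPT 18 → minimum 15.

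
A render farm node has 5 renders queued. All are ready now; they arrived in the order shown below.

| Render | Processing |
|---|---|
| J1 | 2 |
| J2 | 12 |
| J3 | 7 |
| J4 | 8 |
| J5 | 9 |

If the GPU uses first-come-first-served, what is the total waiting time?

66

FIFO (arrival order): J1 J2 J3 J4 J5.
J1: waits 0, runs 0→2
J2: waits 2, runs 2→14
J3: waits 14, runs 14→21
J4: waits 21, runs 21→29
J5: waits 29, runs 29→38
Sum = 0+2+14+21+29 = 66.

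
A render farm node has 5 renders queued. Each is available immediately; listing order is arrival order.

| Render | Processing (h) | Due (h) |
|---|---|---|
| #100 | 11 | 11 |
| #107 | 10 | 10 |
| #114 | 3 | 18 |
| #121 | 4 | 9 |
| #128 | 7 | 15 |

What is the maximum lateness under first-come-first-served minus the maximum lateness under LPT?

FIFO (arrival order): #100 #107 #114 #121 #128.
#100: 0→11, due 11, lateness 0
#107: 11→21, due 10, lateness 11
#114: 21→24, due 18, lateness 6
#121: 24→28, due 9, lateness 19
#128: 28→35, due 15, lateness 20
Maximum = 20.
LPT (decreasing processing time): #100 #107 #128 #121 #114.
#100: 0→11, due 11, lateness 0
#107: 11→21, due 10, lateness 11
#128: 21→28, due 15, lateness 13
#121: 28→32, due 9, lateness 23
#114: 32→35, due 18, lateness 17
Maximum = 23.
Difference = 20 − 23 = -3.

-3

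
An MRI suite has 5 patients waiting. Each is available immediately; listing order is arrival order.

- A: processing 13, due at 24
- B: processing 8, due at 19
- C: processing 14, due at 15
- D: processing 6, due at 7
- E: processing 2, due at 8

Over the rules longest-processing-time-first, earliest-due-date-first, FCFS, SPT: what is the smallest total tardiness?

LPT (decreasing processing time): C A B D E.
C: 0→14, due 15, tardiness 0
A: 14→27, due 24, tardiness 3
B: 27→35, due 19, tardiness 16
D: 35→41, due 7, tardiness 34
E: 41→43, due 8, tardiness 35
Sum = 0+3+16+34+35 = 88.
EDD (increasing due date): D E C B A.
D: 0→6, due 7, tardiness 0
E: 6→8, due 8, tardiness 0
C: 8→22, due 15, tardiness 7
B: 22→30, due 19, tardiness 11
A: 30→43, due 24, tardiness 19
Sum = 0+0+7+11+19 = 37.
FIFO (arrival order): A B C D E.
A: 0→13, due 24, tardiness 0
B: 13→21, due 19, tardiness 2
C: 21→35, due 15, tardiness 20
D: 35→41, due 7, tardiness 34
E: 41→43, due 8, tardiness 35
Sum = 0+2+20+34+35 = 91.
SPT (increasing processing time): E D B A C.
E: 0→2, due 8, tardiness 0
D: 2→8, due 7, tardiness 1
B: 8→16, due 19, tardiness 0
A: 16→29, due 24, tardiness 5
C: 29→43, due 15, tardiness 28
Sum = 0+1+0+5+28 = 34.
LPT 88, EDD 37, FIFO 91, SPT 34 → minimum 34.

34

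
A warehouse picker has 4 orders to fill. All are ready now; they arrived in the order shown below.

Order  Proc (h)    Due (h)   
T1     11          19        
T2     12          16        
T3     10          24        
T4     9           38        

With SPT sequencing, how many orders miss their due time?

2

SPT (increasing processing time): T4 T3 T1 T2.
T4: 0→9, due 38, tardiness 0
T3: 9→19, due 24, tardiness 0
T1: 19→30, due 19, tardiness 11
T2: 30→42, due 16, tardiness 26
Late orders: 2.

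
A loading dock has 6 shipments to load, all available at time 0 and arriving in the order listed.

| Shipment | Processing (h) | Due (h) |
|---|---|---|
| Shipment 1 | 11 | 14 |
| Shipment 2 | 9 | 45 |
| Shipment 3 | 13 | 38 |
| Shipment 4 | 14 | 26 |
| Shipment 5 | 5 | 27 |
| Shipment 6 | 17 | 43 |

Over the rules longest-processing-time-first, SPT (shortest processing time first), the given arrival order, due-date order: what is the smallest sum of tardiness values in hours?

49

LPT (decreasing processing time): Shipment 6 Shipment 4 Shipment 3 Shipment 1 Shipment 2 Shipment 5.
Shipment 6: 0→17, due 43, tardiness 0
Shipment 4: 17→31, due 26, tardiness 5
Shipment 3: 31→44, due 38, tardiness 6
Shipment 1: 44→55, due 14, tardiness 41
Shipment 2: 55→64, due 45, tardiness 19
Shipment 5: 64→69, due 27, tardiness 42
Sum = 0+5+6+41+19+42 = 113.
SPT (increasing processing time): Shipment 5 Shipment 2 Shipment 1 Shipment 3 Shipment 4 Shipment 6.
Shipment 5: 0→5, due 27, tardiness 0
Shipment 2: 5→14, due 45, tardiness 0
Shipment 1: 14→25, due 14, tardiness 11
Shipment 3: 25→38, due 38, tardiness 0
Shipment 4: 38→52, due 26, tardiness 26
Shipment 6: 52→69, due 43, tardiness 26
Sum = 0+0+11+0+26+26 = 63.
FIFO (arrival order): Shipment 1 Shipment 2 Shipment 3 Shipment 4 Shipment 5 Shipment 6.
Shipment 1: 0→11, due 14, tardiness 0
Shipment 2: 11→20, due 45, tardiness 0
Shipment 3: 20→33, due 38, tardiness 0
Shipment 4: 33→47, due 26, tardiness 21
Shipment 5: 47→52, due 27, tardiness 25
Shipment 6: 52→69, due 43, tardiness 26
Sum = 0+0+0+21+25+26 = 72.
EDD (increasing due date): Shipment 1 Shipment 4 Shipment 5 Shipment 3 Shipment 6 Shipment 2.
Shipment 1: 0→11, due 14, tardiness 0
Shipment 4: 11→25, due 26, tardiness 0
Shipment 5: 25→30, due 27, tardiness 3
Shipment 3: 30→43, due 38, tardiness 5
Shipment 6: 43→60, due 43, tardiness 17
Shipment 2: 60→69, due 45, tardiness 24
Sum = 0+0+3+5+17+24 = 49.
LPT 113, SPT 63, FIFO 72, EDD 49 → minimum 49.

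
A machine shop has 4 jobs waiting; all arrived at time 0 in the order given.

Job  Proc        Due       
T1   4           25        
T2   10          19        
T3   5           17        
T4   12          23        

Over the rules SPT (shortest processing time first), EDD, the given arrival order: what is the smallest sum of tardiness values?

SPT (increasing processing time): T1 T3 T2 T4.
T1: 0→4, due 25, tardiness 0
T3: 4→9, due 17, tardiness 0
T2: 9→19, due 19, tardiness 0
T4: 19→31, due 23, tardiness 8
Sum = 0+0+0+8 = 8.
EDD (increasing due date): T3 T2 T4 T1.
T3: 0→5, due 17, tardiness 0
T2: 5→15, due 19, tardiness 0
T4: 15→27, due 23, tardiness 4
T1: 27→31, due 25, tardiness 6
Sum = 0+0+4+6 = 10.
FIFO (arrival order): T1 T2 T3 T4.
T1: 0→4, due 25, tardiness 0
T2: 4→14, due 19, tardiness 0
T3: 14→19, due 17, tardiness 2
T4: 19→31, due 23, tardiness 8
Sum = 0+0+2+8 = 10.
SPT 8, EDD 10, FIFO 10 → minimum 8.

8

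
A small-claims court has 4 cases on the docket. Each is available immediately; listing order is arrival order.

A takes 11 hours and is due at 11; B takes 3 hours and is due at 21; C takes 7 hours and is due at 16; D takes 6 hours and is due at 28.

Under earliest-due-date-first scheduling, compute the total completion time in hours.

EDD (increasing due date): A C B D.
A: 0→11
C: 11→18
B: 18→21
D: 21→27
Sum = 11+18+21+27 = 77.

77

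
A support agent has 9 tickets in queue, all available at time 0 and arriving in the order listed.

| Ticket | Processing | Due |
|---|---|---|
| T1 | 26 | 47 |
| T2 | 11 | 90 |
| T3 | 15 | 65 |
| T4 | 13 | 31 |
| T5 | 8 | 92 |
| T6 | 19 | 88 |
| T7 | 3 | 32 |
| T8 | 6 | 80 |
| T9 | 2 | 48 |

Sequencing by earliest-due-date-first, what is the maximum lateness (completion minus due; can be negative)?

11

EDD (increasing due date): T4 T7 T1 T9 T3 T8 T6 T2 T5.
T4: 0→13, due 31, lateness -18
T7: 13→16, due 32, lateness -16
T1: 16→42, due 47, lateness -5
T9: 42→44, due 48, lateness -4
T3: 44→59, due 65, lateness -6
T8: 59→65, due 80, lateness -15
T6: 65→84, due 88, lateness -4
T2: 84→95, due 90, lateness 5
T5: 95→103, due 92, lateness 11
Maximum = 11.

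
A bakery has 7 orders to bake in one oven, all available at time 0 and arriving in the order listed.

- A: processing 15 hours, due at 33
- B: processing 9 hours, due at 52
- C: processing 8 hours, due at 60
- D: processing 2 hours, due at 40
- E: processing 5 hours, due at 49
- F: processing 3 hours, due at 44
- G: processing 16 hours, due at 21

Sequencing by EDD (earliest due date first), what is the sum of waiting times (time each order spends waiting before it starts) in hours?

EDD (increasing due date): G A D F E B C.
G: waits 0, runs 0→16
A: waits 16, runs 16→31
D: waits 31, runs 31→33
F: waits 33, runs 33→36
E: waits 36, runs 36→41
B: waits 41, runs 41→50
C: waits 50, runs 50→58
Sum = 0+16+31+33+36+41+50 = 207.

207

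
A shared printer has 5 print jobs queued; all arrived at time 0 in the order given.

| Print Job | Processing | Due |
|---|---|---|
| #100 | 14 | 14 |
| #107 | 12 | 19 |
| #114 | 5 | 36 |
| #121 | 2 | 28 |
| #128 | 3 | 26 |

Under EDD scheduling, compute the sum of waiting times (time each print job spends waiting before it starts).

100

EDD (increasing due date): #100 #107 #128 #121 #114.
#100: waits 0, runs 0→14
#107: waits 14, runs 14→26
#128: waits 26, runs 26→29
#121: waits 29, runs 29→31
#114: waits 31, runs 31→36
Sum = 0+14+26+29+31 = 100.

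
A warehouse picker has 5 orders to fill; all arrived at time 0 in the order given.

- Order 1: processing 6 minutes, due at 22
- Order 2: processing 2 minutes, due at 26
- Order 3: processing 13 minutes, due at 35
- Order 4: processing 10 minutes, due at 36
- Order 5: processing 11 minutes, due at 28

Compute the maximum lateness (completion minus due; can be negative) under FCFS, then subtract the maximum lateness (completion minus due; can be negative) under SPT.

FIFO (arrival order): Order 1 Order 2 Order 3 Order 4 Order 5.
Order 1: 0→6, due 22, lateness -16
Order 2: 6→8, due 26, lateness -18
Order 3: 8→21, due 35, lateness -14
Order 4: 21→31, due 36, lateness -5
Order 5: 31→42, due 28, lateness 14
Maximum = 14.
SPT (increasing processing time): Order 2 Order 1 Order 4 Order 5 Order 3.
Order 2: 0→2, due 26, lateness -24
Order 1: 2→8, due 22, lateness -14
Order 4: 8→18, due 36, lateness -18
Order 5: 18→29, due 28, lateness 1
Order 3: 29→42, due 35, lateness 7
Maximum = 7.
Difference = 14 − 7 = 7.

7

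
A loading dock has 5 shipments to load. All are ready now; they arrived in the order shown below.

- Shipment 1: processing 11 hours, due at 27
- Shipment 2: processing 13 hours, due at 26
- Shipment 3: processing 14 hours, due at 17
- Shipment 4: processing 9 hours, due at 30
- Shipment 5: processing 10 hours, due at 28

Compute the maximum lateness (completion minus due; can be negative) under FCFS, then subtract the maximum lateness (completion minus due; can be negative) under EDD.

FIFO (arrival order): Shipment 1 Shipment 2 Shipment 3 Shipment 4 Shipment 5.
Shipment 1: 0→11, due 27, lateness -16
Shipment 2: 11→24, due 26, lateness -2
Shipment 3: 24→38, due 17, lateness 21
Shipment 4: 38→47, due 30, lateness 17
Shipment 5: 47→57, due 28, lateness 29
Maximum = 29.
EDD (increasing due date): Shipment 3 Shipment 2 Shipment 1 Shipment 5 Shipment 4.
Shipment 3: 0→14, due 17, lateness -3
Shipment 2: 14→27, due 26, lateness 1
Shipment 1: 27→38, due 27, lateness 11
Shipment 5: 38→48, due 28, lateness 20
Shipment 4: 48→57, due 30, lateness 27
Maximum = 27.
Difference = 29 − 27 = 2.

2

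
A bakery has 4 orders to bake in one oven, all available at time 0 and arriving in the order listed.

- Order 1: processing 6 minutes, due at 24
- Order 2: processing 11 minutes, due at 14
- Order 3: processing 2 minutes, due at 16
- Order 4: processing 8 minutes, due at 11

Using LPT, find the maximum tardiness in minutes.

LPT (decreasing processing time): Order 2 Order 4 Order 1 Order 3.
Order 2: 0→11, due 14, tardiness 0
Order 4: 11→19, due 11, tardiness 8
Order 1: 19→25, due 24, tardiness 1
Order 3: 25→27, due 16, tardiness 11
Maximum = 11.

11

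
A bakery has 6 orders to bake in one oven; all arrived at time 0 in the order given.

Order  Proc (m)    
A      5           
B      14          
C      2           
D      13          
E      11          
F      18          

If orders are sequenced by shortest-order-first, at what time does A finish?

7

SPT (increasing processing time): C A E D B F.
C: 0→2
A: 2→7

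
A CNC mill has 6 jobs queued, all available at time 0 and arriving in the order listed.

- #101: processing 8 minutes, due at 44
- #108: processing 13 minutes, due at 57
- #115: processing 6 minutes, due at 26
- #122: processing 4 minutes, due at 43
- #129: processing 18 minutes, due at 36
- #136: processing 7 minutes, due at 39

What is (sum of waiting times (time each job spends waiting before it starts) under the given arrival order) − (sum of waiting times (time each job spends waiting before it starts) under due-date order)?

FIFO (arrival order): #101 #108 #115 #122 #129 #136.
#101: waits 0, runs 0→8
#108: waits 8, runs 8→21
#115: waits 21, runs 21→27
#122: waits 27, runs 27→31
#129: waits 31, runs 31→49
#136: waits 49, runs 49→56
Sum = 0+8+21+27+31+49 = 136.
EDD (increasing due date): #115 #129 #136 #122 #101 #108.
#115: waits 0, runs 0→6
#129: waits 6, runs 6→24
#136: waits 24, runs 24→31
#122: waits 31, runs 31→35
#101: waits 35, runs 35→43
#108: waits 43, runs 43→56
Sum = 0+6+24+31+35+43 = 139.
Difference = 136 − 139 = -3.

-3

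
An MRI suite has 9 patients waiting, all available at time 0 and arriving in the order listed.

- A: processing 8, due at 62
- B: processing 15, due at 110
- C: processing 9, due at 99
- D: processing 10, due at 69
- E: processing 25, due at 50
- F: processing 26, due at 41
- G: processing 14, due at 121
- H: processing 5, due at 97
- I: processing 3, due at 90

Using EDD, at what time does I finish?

EDD (increasing due date): F E A D I H C B G.
F: 0→26
E: 26→51
A: 51→59
D: 59→69
I: 69→72

72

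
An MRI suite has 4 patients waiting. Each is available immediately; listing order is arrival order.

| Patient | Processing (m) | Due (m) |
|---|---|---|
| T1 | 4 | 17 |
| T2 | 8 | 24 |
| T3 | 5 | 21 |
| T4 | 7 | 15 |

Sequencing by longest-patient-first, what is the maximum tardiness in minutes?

LPT (decreasing processing time): T2 T4 T3 T1.
T2: 0→8, due 24, tardiness 0
T4: 8→15, due 15, tardiness 0
T3: 15→20, due 21, tardiness 0
T1: 20→24, due 17, tardiness 7
Maximum = 7.

7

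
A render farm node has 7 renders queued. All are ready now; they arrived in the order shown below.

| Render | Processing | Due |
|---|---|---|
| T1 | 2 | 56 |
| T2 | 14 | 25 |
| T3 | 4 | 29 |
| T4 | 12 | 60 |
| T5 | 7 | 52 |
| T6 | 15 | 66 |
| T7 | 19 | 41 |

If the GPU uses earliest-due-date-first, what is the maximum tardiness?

EDD (increasing due date): T2 T3 T7 T5 T1 T4 T6.
T2: 0→14, due 25, tardiness 0
T3: 14→18, due 29, tardiness 0
T7: 18→37, due 41, tardiness 0
T5: 37→44, due 52, tardiness 0
T1: 44→46, due 56, tardiness 0
T4: 46→58, due 60, tardiness 0
T6: 58→73, due 66, tardiness 7
Maximum = 7.

7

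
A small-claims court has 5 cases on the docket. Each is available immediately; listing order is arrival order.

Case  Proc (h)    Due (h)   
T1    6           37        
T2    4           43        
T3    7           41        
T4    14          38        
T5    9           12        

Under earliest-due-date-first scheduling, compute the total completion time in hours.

EDD (increasing due date): T5 T1 T4 T3 T2.
T5: 0→9
T1: 9→15
T4: 15→29
T3: 29→36
T2: 36→40
Sum = 9+15+29+36+40 = 129.

129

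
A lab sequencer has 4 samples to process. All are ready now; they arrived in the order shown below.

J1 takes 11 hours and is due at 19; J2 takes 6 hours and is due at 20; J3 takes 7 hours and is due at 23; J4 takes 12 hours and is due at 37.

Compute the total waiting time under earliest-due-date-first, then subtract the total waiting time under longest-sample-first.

EDD (increasing due date): J1 J2 J3 J4.
J1: waits 0, runs 0→11
J2: waits 11, runs 11→17
J3: waits 17, runs 17→24
J4: waits 24, runs 24→36
Sum = 0+11+17+24 = 52.
LPT (decreasing processing time): J4 J1 J3 J2.
J4: waits 0, runs 0→12
J1: waits 12, runs 12→23
J3: waits 23, runs 23→30
J2: waits 30, runs 30→36
Sum = 0+12+23+30 = 65.
Difference = 52 − 65 = -13.

-13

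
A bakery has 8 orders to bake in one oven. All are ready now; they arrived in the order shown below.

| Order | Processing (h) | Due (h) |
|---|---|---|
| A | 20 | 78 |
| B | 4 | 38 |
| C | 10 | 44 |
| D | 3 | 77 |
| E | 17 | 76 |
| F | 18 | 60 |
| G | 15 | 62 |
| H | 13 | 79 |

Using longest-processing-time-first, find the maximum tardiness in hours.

59

LPT (decreasing processing time): A F E G H C B D.
A: 0→20, due 78, tardiness 0
F: 20→38, due 60, tardiness 0
E: 38→55, due 76, tardiness 0
G: 55→70, due 62, tardiness 8
H: 70→83, due 79, tardiness 4
C: 83→93, due 44, tardiness 49
B: 93→97, due 38, tardiness 59
D: 97→100, due 77, tardiness 23
Maximum = 59.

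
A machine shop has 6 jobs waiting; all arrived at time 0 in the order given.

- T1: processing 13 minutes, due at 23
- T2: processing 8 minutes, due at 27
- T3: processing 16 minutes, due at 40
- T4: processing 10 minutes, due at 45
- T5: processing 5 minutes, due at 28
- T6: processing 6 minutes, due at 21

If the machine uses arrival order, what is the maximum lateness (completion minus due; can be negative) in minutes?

FIFO (arrival order): T1 T2 T3 T4 T5 T6.
T1: 0→13, due 23, lateness -10
T2: 13→21, due 27, lateness -6
T3: 21→37, due 40, lateness -3
T4: 37→47, due 45, lateness 2
T5: 47→52, due 28, lateness 24
T6: 52→58, due 21, lateness 37
Maximum = 37.

37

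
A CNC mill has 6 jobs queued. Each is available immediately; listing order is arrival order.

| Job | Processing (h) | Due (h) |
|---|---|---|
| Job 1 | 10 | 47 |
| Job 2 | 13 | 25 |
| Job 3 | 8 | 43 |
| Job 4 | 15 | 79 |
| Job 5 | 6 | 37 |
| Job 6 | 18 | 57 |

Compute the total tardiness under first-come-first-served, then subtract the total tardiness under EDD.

28

FIFO (arrival order): Job 1 Job 2 Job 3 Job 4 Job 5 Job 6.
Job 1: 0→10, due 47, tardiness 0
Job 2: 10→23, due 25, tardiness 0
Job 3: 23→31, due 43, tardiness 0
Job 4: 31→46, due 79, tardiness 0
Job 5: 46→52, due 37, tardiness 15
Job 6: 52→70, due 57, tardiness 13
Sum = 0+0+0+0+15+13 = 28.
EDD (increasing due date): Job 2 Job 5 Job 3 Job 1 Job 6 Job 4.
Job 2: 0→13, due 25, tardiness 0
Job 5: 13→19, due 37, tardiness 0
Job 3: 19→27, due 43, tardiness 0
Job 1: 27→37, due 47, tardiness 0
Job 6: 37→55, due 57, tardiness 0
Job 4: 55→70, due 79, tardiness 0
Sum = 0+0+0+0+0+0 = 0.
Difference = 28 − 0 = 28.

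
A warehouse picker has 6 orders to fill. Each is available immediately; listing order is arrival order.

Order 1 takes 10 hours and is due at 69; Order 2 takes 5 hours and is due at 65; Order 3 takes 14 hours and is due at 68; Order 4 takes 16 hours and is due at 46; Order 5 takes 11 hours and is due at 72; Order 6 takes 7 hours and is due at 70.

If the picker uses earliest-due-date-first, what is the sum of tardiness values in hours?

0

EDD (increasing due date): Order 4 Order 2 Order 3 Order 1 Order 6 Order 5.
Order 4: 0→16, due 46, tardiness 0
Order 2: 16→21, due 65, tardiness 0
Order 3: 21→35, due 68, tardiness 0
Order 1: 35→45, due 69, tardiness 0
Order 6: 45→52, due 70, tardiness 0
Order 5: 52→63, due 72, tardiness 0
Sum = 0+0+0+0+0+0 = 0.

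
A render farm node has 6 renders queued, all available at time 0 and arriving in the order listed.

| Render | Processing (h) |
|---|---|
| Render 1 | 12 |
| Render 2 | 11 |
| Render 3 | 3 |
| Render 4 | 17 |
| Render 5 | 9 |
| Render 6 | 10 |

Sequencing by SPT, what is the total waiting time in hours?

115

SPT (increasing processing time): Render 3 Render 5 Render 6 Render 2 Render 1 Render 4.
Render 3: waits 0, runs 0→3
Render 5: waits 3, runs 3→12
Render 6: waits 12, runs 12→22
Render 2: waits 22, runs 22→33
Render 1: waits 33, runs 33→45
Render 4: waits 45, runs 45→62
Sum = 0+3+12+22+33+45 = 115.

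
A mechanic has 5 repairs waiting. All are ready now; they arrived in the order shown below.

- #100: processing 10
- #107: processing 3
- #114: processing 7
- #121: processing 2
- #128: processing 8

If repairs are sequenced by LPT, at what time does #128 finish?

LPT (decreasing processing time): #100 #128 #114 #107 #121.
#100: 0→10
#128: 10→18

18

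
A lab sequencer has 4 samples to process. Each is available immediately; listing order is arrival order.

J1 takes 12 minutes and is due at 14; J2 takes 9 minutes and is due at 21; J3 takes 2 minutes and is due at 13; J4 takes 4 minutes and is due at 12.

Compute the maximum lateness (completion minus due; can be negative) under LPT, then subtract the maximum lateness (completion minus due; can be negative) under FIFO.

-1

LPT (decreasing processing time): J1 J2 J4 J3.
J1: 0→12, due 14, lateness -2
J2: 12→21, due 21, lateness 0
J4: 21→25, due 12, lateness 13
J3: 25→27, due 13, lateness 14
Maximum = 14.
FIFO (arrival order): J1 J2 J3 J4.
J1: 0→12, due 14, lateness -2
J2: 12→21, due 21, lateness 0
J3: 21→23, due 13, lateness 10
J4: 23→27, due 12, lateness 15
Maximum = 15.
Difference = 14 − 15 = -1.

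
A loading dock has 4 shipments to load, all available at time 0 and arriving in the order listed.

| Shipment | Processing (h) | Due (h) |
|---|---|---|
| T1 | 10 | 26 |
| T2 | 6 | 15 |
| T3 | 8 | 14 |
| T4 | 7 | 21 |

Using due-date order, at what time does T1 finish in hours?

EDD (increasing due date): T3 T2 T4 T1.
T3: 0→8
T2: 8→14
T4: 14→21
T1: 21→31

31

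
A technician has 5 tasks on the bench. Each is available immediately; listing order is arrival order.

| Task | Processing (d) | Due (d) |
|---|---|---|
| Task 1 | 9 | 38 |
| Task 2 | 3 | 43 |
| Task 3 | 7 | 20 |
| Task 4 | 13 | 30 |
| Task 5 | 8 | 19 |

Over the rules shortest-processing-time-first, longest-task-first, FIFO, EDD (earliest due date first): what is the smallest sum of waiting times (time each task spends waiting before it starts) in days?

58

SPT (increasing processing time): Task 2 Task 3 Task 5 Task 1 Task 4.
Task 2: waits 0, runs 0→3
Task 3: waits 3, runs 3→10
Task 5: waits 10, runs 10→18
Task 1: waits 18, runs 18→27
Task 4: waits 27, runs 27→40
Sum = 0+3+10+18+27 = 58.
LPT (decreasing processing time): Task 4 Task 1 Task 5 Task 3 Task 2.
Task 4: waits 0, runs 0→13
Task 1: waits 13, runs 13→22
Task 5: waits 22, runs 22→30
Task 3: waits 30, runs 30→37
Task 2: waits 37, runs 37→40
Sum = 0+13+22+30+37 = 102.
FIFO (arrival order): Task 1 Task 2 Task 3 Task 4 Task 5.
Task 1: waits 0, runs 0→9
Task 2: waits 9, runs 9→12
Task 3: waits 12, runs 12→19
Task 4: waits 19, runs 19→32
Task 5: waits 32, runs 32→40
Sum = 0+9+12+19+32 = 72.
EDD (increasing due date): Task 5 Task 3 Task 4 Task 1 Task 2.
Task 5: waits 0, runs 0→8
Task 3: waits 8, runs 8→15
Task 4: waits 15, runs 15→28
Task 1: waits 28, runs 28→37
Task 2: waits 37, runs 37→40
Sum = 0+8+15+28+37 = 88.
SPT 58, LPT 102, FIFO 72, EDD 88 → minimum 58.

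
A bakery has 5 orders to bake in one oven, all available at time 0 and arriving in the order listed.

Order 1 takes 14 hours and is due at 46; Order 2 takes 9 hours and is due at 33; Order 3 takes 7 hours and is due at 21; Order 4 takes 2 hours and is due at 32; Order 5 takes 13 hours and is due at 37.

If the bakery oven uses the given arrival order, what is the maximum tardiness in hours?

9

FIFO (arrival order): Order 1 Order 2 Order 3 Order 4 Order 5.
Order 1: 0→14, due 46, tardiness 0
Order 2: 14→23, due 33, tardiness 0
Order 3: 23→30, due 21, tardiness 9
Order 4: 30→32, due 32, tardiness 0
Order 5: 32→45, due 37, tardiness 8
Maximum = 9.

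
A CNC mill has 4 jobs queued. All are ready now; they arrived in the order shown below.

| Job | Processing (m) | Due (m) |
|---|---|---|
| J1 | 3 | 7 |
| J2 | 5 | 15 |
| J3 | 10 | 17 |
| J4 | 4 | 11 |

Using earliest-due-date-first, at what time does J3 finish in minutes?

22

EDD (increasing due date): J1 J4 J2 J3.
J1: 0→3
J4: 3→7
J2: 7→12
J3: 12→22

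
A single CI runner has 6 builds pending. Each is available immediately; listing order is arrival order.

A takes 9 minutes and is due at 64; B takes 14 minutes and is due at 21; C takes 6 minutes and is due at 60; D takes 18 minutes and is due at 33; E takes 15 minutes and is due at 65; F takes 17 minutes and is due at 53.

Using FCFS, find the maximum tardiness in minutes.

26

FIFO (arrival order): A B C D E F.
A: 0→9, due 64, tardiness 0
B: 9→23, due 21, tardiness 2
C: 23→29, due 60, tardiness 0
D: 29→47, due 33, tardiness 14
E: 47→62, due 65, tardiness 0
F: 62→79, due 53, tardiness 26
Maximum = 26.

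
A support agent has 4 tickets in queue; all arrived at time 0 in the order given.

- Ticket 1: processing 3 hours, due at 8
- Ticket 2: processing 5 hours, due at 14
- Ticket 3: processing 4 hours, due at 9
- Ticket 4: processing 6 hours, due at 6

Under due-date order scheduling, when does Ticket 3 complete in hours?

13

EDD (increasing due date): Ticket 4 Ticket 1 Ticket 3 Ticket 2.
Ticket 4: 0→6
Ticket 1: 6→9
Ticket 3: 9→13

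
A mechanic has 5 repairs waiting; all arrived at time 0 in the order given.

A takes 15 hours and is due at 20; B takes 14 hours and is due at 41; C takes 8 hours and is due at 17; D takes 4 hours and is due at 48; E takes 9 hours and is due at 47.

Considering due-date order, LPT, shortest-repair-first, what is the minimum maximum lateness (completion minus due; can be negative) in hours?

EDD (increasing due date): C A B E D.
C: 0→8, due 17, lateness -9
A: 8→23, due 20, lateness 3
B: 23→37, due 41, lateness -4
E: 37→46, due 47, lateness -1
D: 46→50, due 48, lateness 2
Maximum = 3.
LPT (decreasing processing time): A B E C D.
A: 0→15, due 20, lateness -5
B: 15→29, due 41, lateness -12
E: 29→38, due 47, lateness -9
C: 38→46, due 17, lateness 29
D: 46→50, due 48, lateness 2
Maximum = 29.
SPT (increasing processing time): D C E B A.
D: 0→4, due 48, lateness -44
C: 4→12, due 17, lateness -5
E: 12→21, due 47, lateness -26
B: 21→35, due 41, lateness -6
A: 35→50, due 20, lateness 30
Maximum = 30.
EDD 3, LPT 29, SPT 30 → minimum 3.

3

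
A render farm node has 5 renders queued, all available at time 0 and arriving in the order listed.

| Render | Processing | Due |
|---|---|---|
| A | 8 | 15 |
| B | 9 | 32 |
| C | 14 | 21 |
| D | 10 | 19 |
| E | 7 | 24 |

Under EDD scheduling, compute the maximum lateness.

EDD (increasing due date): A D C E B.
A: 0→8, due 15, lateness -7
D: 8→18, due 19, lateness -1
C: 18→32, due 21, lateness 11
E: 32→39, due 24, lateness 15
B: 39→48, due 32, lateness 16
Maximum = 16.

16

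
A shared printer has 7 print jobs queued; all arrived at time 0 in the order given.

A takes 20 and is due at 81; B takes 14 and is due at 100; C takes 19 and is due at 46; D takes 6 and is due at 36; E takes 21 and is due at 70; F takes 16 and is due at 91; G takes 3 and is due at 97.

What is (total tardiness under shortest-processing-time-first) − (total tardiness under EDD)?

41

SPT (increasing processing time): G D B F C A E.
G: 0→3, due 97, tardiness 0
D: 3→9, due 36, tardiness 0
B: 9→23, due 100, tardiness 0
F: 23→39, due 91, tardiness 0
C: 39→58, due 46, tardiness 12
A: 58→78, due 81, tardiness 0
E: 78→99, due 70, tardiness 29
Sum = 0+0+0+0+12+0+29 = 41.
EDD (increasing due date): D C E A F G B.
D: 0→6, due 36, tardiness 0
C: 6→25, due 46, tardiness 0
E: 25→46, due 70, tardiness 0
A: 46→66, due 81, tardiness 0
F: 66→82, due 91, tardiness 0
G: 82→85, due 97, tardiness 0
B: 85→99, due 100, tardiness 0
Sum = 0+0+0+0+0+0+0 = 0.
Difference = 41 − 0 = 41.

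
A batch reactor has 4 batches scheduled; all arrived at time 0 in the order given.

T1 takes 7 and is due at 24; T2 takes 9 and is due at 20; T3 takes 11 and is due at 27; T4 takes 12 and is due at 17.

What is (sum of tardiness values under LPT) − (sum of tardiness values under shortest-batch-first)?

5

LPT (decreasing processing time): T4 T3 T2 T1.
T4: 0→12, due 17, tardiness 0
T3: 12→23, due 27, tardiness 0
T2: 23→32, due 20, tardiness 12
T1: 32→39, due 24, tardiness 15
Sum = 0+0+12+15 = 27.
SPT (increasing processing time): T1 T2 T3 T4.
T1: 0→7, due 24, tardiness 0
T2: 7→16, due 20, tardiness 0
T3: 16→27, due 27, tardiness 0
T4: 27→39, due 17, tardiness 22
Sum = 0+0+0+22 = 22.
Difference = 27 − 22 = 5.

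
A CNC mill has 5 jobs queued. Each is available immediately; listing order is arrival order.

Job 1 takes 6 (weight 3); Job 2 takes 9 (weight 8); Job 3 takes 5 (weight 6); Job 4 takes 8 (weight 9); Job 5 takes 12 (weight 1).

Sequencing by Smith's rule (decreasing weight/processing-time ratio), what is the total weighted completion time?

447

WSPT (decreasing weight/processing-time ratio): Job 3 Job 4 Job 2 Job 1 Job 5.
Job 3: finishes 5, weight 6, w·C = 30
Job 4: finishes 13, weight 9, w·C = 117
Job 2: finishes 22, weight 8, w·C = 176
Job 1: finishes 28, weight 3, w·C = 84
Job 5: finishes 40, weight 1, w·C = 40
Sum = 30+117+176+84+40 = 447.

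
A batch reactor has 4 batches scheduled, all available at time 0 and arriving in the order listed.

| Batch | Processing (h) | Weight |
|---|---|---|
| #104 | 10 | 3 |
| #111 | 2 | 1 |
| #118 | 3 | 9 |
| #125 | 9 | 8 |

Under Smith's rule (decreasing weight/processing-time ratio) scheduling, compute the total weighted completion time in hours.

WSPT (decreasing weight/processing-time ratio): #118 #125 #111 #104.
#118: finishes 3, weight 9, w·C = 27
#125: finishes 12, weight 8, w·C = 96
#111: finishes 14, weight 1, w·C = 14
#104: finishes 24, weight 3, w·C = 72
Sum = 27+96+14+72 = 209.

209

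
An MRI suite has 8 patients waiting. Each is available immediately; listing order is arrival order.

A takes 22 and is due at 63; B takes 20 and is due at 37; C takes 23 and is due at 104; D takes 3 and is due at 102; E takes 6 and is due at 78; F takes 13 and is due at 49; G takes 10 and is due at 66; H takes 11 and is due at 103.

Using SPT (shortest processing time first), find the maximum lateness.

26

SPT (increasing processing time): D E G H F B A C.
D: 0→3, due 102, lateness -99
E: 3→9, due 78, lateness -69
G: 9→19, due 66, lateness -47
H: 19→30, due 103, lateness -73
F: 30→43, due 49, lateness -6
B: 43→63, due 37, lateness 26
A: 63→85, due 63, lateness 22
C: 85→108, due 104, lateness 4
Maximum = 26.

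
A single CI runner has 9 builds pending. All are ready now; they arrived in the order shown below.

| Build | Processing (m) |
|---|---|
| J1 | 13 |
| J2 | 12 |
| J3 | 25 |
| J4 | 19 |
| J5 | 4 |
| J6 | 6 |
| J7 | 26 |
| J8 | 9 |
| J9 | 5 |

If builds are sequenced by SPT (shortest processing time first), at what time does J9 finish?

SPT (increasing processing time): J5 J9 J6 J8 J2 J1 J4 J3 J7.
J5: 0→4
J9: 4→9

9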